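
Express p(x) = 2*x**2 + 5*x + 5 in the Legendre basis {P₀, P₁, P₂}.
(17/3)P₀ + (5)P₁ + (4/3)P₂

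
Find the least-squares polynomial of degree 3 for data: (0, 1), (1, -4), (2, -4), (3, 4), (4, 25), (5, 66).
6/7 + (-97/21)x + (-9/14)x² + (5/6)x³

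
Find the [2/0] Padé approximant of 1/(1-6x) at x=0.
36*x**2 + 6*x + 1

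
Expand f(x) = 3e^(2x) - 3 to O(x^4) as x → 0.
6*x + 6*x**2 + 4*x**3 + O(x**4)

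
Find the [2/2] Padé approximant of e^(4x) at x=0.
(4*x**2/3 + 2*x + 1)/(4*x**2/3 - 2*x + 1)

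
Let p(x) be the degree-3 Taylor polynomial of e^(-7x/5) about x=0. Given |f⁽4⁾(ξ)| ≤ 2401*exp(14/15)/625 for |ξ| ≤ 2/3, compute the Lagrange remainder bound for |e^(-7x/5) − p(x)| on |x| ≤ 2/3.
4802*exp(14/15)/151875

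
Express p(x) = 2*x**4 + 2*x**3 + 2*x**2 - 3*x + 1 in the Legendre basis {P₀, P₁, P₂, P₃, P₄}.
(31/15)P₀ + (-9/5)P₁ + (52/21)P₂ + (4/5)P₃ + (16/35)P₄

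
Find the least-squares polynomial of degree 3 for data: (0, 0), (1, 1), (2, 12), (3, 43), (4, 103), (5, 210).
-31/126 + (1285/756)x + (-443/252)x² + (53/27)x³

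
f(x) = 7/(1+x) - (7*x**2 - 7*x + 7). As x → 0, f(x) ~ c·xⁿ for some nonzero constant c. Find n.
3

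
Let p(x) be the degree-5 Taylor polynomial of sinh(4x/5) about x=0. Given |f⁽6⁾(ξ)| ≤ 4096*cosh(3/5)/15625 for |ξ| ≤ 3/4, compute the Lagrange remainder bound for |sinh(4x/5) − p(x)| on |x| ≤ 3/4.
81*cosh(3/5)/1250000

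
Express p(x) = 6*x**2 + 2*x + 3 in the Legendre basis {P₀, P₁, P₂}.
(5)P₀ + (2)P₁ + (4)P₂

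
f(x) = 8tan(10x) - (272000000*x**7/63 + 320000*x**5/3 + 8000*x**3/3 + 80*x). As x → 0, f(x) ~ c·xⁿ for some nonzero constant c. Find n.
9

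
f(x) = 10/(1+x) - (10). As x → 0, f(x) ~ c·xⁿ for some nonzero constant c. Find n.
1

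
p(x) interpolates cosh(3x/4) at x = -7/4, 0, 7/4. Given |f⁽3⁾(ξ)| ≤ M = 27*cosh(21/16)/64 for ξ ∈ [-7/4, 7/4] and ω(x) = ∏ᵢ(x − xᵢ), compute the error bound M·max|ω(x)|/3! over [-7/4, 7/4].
343*sqrt(3)*cosh(21/16)/4096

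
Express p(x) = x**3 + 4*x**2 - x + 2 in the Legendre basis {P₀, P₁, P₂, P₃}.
(10/3)P₀ + (-2/5)P₁ + (8/3)P₂ + (2/5)P₃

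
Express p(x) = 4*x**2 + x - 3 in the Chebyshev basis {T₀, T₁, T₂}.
-T₀ + T₁ + (2)T₂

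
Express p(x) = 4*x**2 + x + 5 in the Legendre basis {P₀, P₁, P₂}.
(19/3)P₀ + P₁ + (8/3)P₂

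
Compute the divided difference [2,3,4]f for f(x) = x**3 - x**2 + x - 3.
8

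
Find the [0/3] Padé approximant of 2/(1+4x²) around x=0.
2/(4*x**2 + 1)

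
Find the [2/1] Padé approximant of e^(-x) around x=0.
(x**2/6 - 2*x/3 + 1)/(x/3 + 1)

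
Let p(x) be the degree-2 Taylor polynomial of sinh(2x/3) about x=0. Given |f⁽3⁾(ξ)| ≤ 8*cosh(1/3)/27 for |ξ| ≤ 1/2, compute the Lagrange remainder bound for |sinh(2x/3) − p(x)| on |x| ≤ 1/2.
cosh(1/3)/162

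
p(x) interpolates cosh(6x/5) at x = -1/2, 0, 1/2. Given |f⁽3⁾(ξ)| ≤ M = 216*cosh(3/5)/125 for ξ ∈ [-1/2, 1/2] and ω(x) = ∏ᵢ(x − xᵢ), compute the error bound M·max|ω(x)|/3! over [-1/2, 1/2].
sqrt(3)*cosh(3/5)/125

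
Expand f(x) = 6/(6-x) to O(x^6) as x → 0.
1 + x/6 + x**2/36 + x**3/216 + x**4/1296 + x**5/7776 + O(x**6)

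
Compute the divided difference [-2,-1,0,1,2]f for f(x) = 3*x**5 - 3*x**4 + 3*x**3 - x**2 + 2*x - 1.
-3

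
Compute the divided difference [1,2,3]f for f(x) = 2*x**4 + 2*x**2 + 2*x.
52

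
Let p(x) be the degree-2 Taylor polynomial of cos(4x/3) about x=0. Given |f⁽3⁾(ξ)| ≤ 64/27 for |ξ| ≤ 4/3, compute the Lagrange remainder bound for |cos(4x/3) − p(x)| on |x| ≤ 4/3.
2048/2187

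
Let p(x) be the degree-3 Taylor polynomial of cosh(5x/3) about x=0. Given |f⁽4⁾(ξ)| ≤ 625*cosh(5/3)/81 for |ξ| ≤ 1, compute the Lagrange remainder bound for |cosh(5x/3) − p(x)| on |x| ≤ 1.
625*cosh(5/3)/1944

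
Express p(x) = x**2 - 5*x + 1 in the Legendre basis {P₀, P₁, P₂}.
(4/3)P₀ + (-5)P₁ + (2/3)P₂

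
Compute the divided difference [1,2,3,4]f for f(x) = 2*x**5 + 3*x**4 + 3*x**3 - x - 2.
163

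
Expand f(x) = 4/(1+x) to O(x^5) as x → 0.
4 - 4*x + 4*x**2 - 4*x**3 + 4*x**4 + O(x**5)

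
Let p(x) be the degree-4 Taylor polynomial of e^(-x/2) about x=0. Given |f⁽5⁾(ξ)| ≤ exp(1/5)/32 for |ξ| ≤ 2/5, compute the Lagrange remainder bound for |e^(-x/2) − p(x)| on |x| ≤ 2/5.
exp(1/5)/375000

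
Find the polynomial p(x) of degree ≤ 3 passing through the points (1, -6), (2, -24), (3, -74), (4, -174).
-3*x**3 + 2*x**2 - 3*x - 2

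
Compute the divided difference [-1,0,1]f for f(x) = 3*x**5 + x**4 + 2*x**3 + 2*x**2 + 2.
3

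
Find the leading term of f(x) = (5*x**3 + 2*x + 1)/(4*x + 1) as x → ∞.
5*x**2/4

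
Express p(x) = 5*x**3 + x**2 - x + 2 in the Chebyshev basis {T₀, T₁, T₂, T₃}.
(5/2)T₀ + (11/4)T₁ + (1/2)T₂ + (5/4)T₃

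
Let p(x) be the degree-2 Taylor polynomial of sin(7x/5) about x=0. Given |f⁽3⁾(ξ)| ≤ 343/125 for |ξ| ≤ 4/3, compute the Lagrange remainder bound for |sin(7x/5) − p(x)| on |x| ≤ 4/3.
10976/10125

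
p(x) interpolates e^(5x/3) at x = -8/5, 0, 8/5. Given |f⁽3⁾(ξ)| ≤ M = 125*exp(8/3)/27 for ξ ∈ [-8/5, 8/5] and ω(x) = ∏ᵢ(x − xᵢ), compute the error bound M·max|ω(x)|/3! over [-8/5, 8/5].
512*sqrt(3)*exp(8/3)/729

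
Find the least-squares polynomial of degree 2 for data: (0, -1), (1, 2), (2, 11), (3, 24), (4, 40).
-46/35 + (64/35)x + (15/7)x²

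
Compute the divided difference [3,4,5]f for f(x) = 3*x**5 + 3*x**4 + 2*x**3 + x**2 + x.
2296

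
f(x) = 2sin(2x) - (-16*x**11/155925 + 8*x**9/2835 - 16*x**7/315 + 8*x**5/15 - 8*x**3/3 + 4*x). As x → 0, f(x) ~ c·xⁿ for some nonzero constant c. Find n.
13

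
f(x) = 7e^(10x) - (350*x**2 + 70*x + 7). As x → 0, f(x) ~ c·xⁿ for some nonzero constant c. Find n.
3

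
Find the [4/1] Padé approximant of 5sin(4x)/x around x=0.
128*x**4/3 - 160*x**2/3 + 20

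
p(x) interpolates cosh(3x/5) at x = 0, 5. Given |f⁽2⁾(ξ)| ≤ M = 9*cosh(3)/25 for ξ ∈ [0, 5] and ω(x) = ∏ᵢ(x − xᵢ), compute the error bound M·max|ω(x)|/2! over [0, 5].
9*cosh(3)/8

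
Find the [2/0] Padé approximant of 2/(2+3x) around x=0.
9*x**2/4 - 3*x/2 + 1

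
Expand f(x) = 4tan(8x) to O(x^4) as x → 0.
32*x + 2048*x**3/3 + O(x**4)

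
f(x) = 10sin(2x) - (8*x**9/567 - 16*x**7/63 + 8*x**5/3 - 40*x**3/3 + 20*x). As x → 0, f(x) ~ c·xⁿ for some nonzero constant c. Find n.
11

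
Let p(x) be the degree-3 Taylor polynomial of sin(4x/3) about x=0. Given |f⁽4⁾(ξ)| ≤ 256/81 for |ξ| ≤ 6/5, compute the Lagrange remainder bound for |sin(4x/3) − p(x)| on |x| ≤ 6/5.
512/1875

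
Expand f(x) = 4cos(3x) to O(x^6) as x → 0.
4 - 18*x**2 + 27*x**4/2 + O(x**6)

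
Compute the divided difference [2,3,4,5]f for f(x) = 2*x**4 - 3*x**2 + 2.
28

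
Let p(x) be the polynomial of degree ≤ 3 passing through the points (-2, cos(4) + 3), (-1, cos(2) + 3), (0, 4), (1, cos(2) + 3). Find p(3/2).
7*cos(2)/2 - 5*cos(4)/16 + 13/16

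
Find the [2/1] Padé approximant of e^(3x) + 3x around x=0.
(-3*x**2/2 + 5*x + 1)/(1 - x)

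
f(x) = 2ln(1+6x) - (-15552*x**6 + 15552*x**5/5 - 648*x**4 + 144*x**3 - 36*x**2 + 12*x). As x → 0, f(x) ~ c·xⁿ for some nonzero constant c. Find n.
7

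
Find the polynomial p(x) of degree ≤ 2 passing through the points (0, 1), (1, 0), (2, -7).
-3*x**2 + 2*x + 1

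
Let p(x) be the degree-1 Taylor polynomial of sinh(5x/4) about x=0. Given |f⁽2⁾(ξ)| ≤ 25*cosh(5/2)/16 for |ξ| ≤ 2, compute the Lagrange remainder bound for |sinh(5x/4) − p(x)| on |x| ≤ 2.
25*cosh(5/2)/8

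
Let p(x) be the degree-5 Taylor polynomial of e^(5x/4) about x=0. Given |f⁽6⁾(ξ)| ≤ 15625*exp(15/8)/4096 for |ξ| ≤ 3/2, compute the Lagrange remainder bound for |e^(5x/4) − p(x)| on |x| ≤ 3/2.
253125*exp(15/8)/4194304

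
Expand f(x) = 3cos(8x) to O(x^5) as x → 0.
3 - 96*x**2 + 512*x**4 + O(x**5)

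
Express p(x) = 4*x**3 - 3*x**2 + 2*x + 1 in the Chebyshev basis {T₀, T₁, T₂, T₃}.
(-1/2)T₀ + (5)T₁ + (-3/2)T₂ + T₃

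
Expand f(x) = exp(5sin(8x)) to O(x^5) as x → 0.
1 + 40*x + 800*x**2 + 10240*x**3 + 89600*x**4 + O(x**5)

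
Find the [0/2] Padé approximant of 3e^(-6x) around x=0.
3/(18*x**2 + 6*x + 1)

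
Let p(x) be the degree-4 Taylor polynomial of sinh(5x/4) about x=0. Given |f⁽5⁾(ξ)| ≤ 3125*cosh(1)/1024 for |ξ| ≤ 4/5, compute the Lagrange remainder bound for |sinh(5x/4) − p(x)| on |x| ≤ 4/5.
cosh(1)/120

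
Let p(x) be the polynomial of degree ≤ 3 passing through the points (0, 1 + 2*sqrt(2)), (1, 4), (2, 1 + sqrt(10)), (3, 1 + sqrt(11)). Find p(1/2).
-5*sqrt(10)/16 + sqrt(11)/16 + 5*sqrt(2)/8 + 61/16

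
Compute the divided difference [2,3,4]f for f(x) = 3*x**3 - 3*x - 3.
27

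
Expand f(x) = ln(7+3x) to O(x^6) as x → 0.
log(7) + 3*x/7 - 9*x**2/98 + 9*x**3/343 - 81*x**4/9604 + 243*x**5/84035 + O(x**6)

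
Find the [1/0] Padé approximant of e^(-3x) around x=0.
1 - 3*x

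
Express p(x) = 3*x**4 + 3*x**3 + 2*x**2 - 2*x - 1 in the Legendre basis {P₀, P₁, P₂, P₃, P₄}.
(4/15)P₀ + (-1/5)P₁ + (64/21)P₂ + (6/5)P₃ + (24/35)P₄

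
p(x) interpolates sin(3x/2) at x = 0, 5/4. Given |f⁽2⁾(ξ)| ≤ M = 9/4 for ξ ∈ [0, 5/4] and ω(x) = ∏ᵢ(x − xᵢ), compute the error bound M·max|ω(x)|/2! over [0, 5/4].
225/512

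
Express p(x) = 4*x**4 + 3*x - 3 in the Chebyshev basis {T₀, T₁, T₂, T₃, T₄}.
(-3/2)T₀ + (3)T₁ + (2)T₂ + (1/2)T₄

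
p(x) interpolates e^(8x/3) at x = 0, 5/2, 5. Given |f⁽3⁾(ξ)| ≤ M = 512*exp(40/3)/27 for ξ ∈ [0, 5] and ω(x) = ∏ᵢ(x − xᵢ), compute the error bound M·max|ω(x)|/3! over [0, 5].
8000*sqrt(3)*exp(40/3)/729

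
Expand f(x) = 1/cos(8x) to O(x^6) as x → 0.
1 + 32*x**2 + 2560*x**4/3 + O(x**6)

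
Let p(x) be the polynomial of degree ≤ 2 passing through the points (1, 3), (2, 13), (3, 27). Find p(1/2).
-1/2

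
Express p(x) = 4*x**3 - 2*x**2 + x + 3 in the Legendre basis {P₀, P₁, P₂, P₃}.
(7/3)P₀ + (17/5)P₁ + (-4/3)P₂ + (8/5)P₃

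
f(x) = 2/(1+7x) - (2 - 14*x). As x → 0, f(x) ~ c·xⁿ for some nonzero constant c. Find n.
2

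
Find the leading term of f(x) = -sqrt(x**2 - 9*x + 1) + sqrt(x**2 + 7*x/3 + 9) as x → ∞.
17/3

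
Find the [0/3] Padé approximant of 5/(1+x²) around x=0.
5/(x**2 + 1)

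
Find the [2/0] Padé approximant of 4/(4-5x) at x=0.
25*x**2/16 + 5*x/4 + 1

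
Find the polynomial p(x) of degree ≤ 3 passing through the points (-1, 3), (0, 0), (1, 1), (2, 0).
-x**3 + 2*x**2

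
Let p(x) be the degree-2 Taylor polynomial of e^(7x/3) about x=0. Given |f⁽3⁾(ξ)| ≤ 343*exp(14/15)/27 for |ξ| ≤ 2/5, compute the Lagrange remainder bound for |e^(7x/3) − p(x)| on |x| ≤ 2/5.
1372*exp(14/15)/10125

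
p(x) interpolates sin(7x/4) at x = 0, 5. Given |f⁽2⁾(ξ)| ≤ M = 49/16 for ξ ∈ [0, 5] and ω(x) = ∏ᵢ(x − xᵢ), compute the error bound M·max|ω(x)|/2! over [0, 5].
1225/128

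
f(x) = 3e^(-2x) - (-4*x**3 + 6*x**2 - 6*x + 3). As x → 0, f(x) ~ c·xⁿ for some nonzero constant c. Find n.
4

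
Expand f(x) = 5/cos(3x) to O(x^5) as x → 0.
5 + 45*x**2/2 + 675*x**4/8 + O(x**5)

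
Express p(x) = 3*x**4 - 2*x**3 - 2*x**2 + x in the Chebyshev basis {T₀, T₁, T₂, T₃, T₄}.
(1/8)T₀ + (-1/2)T₁ + (1/2)T₂ + (-1/2)T₃ + (3/8)T₄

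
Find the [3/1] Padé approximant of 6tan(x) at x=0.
2*x*(x**2 + 3)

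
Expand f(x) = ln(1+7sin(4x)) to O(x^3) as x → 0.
28*x - 392*x**2 + O(x**3)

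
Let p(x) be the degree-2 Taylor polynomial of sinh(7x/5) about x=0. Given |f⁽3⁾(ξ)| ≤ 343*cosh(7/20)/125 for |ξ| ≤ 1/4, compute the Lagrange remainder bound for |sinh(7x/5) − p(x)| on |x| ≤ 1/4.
343*cosh(7/20)/48000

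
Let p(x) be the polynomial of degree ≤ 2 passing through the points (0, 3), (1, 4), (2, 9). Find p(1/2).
3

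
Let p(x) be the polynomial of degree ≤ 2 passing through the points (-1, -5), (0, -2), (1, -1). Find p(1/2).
-5/4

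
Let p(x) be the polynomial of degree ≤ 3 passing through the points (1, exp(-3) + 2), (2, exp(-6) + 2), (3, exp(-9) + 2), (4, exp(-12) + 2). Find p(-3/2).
(-495*exp(6) - 105 + 385*exp(3) + 231*exp(9) + 32*exp(12))*exp(-12)/16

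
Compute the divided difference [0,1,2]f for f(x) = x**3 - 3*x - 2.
3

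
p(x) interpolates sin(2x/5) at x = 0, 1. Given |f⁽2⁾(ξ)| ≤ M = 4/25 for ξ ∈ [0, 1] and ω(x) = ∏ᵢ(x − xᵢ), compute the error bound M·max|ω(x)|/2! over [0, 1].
1/50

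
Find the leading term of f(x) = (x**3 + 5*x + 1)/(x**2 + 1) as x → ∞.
x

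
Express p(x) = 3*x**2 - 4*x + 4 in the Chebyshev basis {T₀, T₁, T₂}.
(11/2)T₀ + (-4)T₁ + (3/2)T₂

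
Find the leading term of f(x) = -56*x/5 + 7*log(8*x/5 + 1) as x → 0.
-224*x**2/25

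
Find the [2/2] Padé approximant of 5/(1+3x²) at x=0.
5/(3*x**2 + 1)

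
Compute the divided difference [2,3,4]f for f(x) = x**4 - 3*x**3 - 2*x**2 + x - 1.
26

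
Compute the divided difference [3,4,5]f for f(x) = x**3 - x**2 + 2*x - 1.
11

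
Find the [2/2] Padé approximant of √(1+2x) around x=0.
(5*x**2/4 + 5*x/2 + 1)/(x**2/4 + 3*x/2 + 1)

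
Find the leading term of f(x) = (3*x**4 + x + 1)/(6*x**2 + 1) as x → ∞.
x**2/2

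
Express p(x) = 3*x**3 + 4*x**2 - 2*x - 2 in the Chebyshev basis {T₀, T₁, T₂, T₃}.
(1/4)T₁ + (2)T₂ + (3/4)T₃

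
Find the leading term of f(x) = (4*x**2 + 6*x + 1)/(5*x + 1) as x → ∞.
4*x/5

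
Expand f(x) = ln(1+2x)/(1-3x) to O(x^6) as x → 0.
2*x + 4*x**2 + 44*x**3/3 + 40*x**4 + 632*x**5/5 + O(x**6)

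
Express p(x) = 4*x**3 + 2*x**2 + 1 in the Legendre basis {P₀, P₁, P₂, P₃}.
(5/3)P₀ + (12/5)P₁ + (4/3)P₂ + (8/5)P₃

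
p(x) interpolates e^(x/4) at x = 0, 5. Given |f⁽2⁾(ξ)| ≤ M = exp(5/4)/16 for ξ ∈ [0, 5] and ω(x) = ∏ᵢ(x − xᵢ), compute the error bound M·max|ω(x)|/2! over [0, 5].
25*exp(5/4)/128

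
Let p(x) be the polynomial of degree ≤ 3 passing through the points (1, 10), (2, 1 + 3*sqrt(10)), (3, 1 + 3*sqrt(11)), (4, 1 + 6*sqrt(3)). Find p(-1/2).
-567*sqrt(10)/16 - 105*sqrt(3)/8 + 961/16 + 405*sqrt(11)/16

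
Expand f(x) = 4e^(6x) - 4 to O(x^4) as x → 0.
24*x + 72*x**2 + 144*x**3 + O(x**4)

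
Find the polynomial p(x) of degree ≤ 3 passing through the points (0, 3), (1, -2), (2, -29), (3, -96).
-3*x**3 - 2*x**2 + 3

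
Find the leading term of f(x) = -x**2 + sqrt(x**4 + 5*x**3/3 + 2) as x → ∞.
5*x/6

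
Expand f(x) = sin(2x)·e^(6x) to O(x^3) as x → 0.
2*x + 12*x**2 + O(x**3)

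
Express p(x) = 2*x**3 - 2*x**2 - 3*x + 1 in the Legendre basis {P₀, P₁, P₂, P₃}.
(1/3)P₀ + (-9/5)P₁ + (-4/3)P₂ + (4/5)P₃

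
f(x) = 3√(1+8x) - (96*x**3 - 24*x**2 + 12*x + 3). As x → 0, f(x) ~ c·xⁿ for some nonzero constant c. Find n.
4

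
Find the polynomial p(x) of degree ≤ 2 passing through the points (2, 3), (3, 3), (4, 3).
3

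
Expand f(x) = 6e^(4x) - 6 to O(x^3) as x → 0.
24*x + 48*x**2 + O(x**3)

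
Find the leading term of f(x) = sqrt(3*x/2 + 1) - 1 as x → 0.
3*x/4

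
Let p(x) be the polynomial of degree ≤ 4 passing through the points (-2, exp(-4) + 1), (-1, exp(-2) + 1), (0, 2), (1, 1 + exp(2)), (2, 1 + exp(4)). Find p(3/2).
(-5 + 28*exp(2) + (58 + 140*exp(2) + 35*exp(4))*exp(4))*exp(-4)/128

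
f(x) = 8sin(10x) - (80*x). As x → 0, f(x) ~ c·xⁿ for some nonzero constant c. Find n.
3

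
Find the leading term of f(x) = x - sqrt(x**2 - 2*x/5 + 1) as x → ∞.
1/5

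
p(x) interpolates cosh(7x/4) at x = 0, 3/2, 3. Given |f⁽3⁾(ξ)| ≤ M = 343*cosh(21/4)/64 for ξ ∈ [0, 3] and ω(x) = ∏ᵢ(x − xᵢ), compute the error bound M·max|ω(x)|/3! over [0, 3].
343*sqrt(3)*cosh(21/4)/512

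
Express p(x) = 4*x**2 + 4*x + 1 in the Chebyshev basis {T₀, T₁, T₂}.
(3)T₀ + (4)T₁ + (2)T₂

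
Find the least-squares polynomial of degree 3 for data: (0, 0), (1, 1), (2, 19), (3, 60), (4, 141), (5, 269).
-5/42 + (-529/252)x + (79/42)x² + (67/36)x³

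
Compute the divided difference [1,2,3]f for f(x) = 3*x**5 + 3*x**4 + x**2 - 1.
346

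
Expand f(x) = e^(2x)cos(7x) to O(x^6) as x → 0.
1 + 2*x - 45*x**2/2 - 143*x**3/3 + 1241*x**4/24 + 10061*x**5/60 + O(x**6)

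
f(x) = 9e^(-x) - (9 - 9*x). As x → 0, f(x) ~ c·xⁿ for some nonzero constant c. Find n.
2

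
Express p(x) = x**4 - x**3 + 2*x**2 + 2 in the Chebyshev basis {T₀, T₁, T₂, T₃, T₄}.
(27/8)T₀ + (-3/4)T₁ + (3/2)T₂ + (-1/4)T₃ + (1/8)T₄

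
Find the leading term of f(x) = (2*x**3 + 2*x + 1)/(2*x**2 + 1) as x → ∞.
x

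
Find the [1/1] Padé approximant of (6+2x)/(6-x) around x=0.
(x/3 + 1)/(1 - x/6)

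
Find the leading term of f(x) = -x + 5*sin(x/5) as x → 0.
-x**3/150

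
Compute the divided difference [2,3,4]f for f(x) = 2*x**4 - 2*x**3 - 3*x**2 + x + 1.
89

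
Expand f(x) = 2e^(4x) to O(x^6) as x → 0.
2 + 8*x + 16*x**2 + 64*x**3/3 + 64*x**4/3 + 256*x**5/15 + O(x**6)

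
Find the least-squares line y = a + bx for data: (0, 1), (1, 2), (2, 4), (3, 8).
a = 3/10, b = 23/10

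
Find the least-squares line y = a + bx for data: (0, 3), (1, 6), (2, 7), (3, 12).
a = 14/5, b = 14/5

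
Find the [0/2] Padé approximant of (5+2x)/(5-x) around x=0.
1/(6*x**2/25 - 3*x/5 + 1)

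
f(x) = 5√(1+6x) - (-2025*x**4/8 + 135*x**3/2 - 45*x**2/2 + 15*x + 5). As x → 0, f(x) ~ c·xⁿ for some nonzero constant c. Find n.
5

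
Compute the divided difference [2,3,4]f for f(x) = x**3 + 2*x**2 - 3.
11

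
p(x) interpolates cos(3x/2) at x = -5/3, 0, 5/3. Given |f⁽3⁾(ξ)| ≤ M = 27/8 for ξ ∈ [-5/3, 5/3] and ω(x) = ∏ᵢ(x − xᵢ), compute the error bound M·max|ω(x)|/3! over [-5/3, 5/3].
125*sqrt(3)/216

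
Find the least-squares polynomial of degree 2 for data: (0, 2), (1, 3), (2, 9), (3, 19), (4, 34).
69/35 + (-8/7)x + (16/7)x²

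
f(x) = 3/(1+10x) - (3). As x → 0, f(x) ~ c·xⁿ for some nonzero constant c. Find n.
1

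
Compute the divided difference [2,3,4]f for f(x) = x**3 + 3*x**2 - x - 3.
12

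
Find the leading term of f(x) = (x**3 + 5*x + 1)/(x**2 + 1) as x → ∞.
x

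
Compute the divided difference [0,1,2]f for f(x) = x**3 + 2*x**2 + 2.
5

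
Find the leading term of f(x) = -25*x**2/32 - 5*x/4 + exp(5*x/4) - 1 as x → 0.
125*x**3/384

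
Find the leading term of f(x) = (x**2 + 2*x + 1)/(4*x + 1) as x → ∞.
x/4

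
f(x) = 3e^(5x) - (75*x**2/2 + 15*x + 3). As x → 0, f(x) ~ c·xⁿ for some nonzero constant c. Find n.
3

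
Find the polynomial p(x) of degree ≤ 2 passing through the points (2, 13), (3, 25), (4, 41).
2*x**2 + 2*x + 1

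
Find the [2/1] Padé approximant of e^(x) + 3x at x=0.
(-5*x**2/6 + 11*x/3 + 1)/(1 - x/3)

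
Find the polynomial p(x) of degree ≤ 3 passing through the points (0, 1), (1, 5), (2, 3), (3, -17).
-2*x**3 + 3*x**2 + 3*x + 1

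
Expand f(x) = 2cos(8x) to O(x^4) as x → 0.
2 - 64*x**2 + O(x**4)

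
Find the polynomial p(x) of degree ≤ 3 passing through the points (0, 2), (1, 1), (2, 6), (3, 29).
2*x**3 - 3*x**2 + 2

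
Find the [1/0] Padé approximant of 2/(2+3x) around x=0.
1 - 3*x/2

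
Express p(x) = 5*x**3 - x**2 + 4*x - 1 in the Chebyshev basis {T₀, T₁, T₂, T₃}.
(-3/2)T₀ + (31/4)T₁ + (-1/2)T₂ + (5/4)T₃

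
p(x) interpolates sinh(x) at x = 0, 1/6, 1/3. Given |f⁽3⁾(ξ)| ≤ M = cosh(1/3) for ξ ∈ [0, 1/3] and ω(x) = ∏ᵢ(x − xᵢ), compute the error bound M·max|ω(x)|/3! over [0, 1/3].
sqrt(3)*cosh(1/3)/5832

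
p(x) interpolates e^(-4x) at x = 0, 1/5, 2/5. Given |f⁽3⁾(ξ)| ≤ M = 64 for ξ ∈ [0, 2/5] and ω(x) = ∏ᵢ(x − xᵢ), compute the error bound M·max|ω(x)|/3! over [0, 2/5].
64*sqrt(3)/3375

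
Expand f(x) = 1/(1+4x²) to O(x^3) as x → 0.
1 - 4*x**2 + O(x**3)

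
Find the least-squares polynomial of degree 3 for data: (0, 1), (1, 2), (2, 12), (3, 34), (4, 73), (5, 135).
8/9 + (-359/378)x + (407/252)x² + (85/108)x³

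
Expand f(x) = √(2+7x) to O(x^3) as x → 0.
sqrt(2) + 7*sqrt(2)*x/4 - 49*sqrt(2)*x**2/32 + O(x**3)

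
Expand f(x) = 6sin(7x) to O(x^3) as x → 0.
42*x + O(x**3)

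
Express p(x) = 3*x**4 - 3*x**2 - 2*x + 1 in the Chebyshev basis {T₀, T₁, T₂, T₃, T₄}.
(5/8)T₀ + (-2)T₁ + (3/8)T₄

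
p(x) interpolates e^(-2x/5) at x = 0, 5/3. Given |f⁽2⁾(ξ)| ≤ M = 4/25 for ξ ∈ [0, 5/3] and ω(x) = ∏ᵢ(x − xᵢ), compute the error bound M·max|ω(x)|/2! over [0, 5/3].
1/18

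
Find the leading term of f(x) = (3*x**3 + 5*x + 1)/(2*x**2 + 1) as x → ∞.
3*x/2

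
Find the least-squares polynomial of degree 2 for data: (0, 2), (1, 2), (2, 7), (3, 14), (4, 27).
2 + (-9/5)x + (2)x²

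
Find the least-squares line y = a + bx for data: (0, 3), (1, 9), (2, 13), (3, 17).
a = 18/5, b = 23/5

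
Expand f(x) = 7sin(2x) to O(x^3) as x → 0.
14*x + O(x**3)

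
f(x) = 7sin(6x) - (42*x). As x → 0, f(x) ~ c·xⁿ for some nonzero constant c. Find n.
3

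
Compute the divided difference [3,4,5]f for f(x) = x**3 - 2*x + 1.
12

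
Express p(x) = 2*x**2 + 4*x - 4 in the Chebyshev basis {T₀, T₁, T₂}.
(-3)T₀ + (4)T₁ + T₂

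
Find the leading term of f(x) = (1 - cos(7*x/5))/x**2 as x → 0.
49/50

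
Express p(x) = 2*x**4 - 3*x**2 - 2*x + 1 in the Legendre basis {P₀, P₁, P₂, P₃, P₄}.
(2/5)P₀ + (-2)P₁ + (-6/7)P₂ + (16/35)P₄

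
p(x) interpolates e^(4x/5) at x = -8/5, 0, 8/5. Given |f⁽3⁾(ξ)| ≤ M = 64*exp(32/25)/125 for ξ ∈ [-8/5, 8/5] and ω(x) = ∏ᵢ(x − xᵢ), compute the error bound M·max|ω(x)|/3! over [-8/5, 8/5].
32768*sqrt(3)*exp(32/25)/421875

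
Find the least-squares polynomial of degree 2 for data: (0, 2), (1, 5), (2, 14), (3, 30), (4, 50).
13/7 + (27/70)x + (41/14)x²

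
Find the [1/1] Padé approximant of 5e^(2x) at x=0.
(5*x + 5)/(1 - x)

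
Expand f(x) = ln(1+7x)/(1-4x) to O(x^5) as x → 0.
7*x + 7*x**2/2 + 385*x**3/3 - 1043*x**4/12 + O(x**5)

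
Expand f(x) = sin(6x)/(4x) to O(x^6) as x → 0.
3/2 - 9*x**2 + 81*x**4/5 + O(x**6)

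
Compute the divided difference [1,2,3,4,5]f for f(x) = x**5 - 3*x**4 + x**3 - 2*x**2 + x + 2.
12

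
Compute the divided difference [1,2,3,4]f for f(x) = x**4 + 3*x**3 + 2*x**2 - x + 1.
13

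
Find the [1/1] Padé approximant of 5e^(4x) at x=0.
(10*x + 5)/(1 - 2*x)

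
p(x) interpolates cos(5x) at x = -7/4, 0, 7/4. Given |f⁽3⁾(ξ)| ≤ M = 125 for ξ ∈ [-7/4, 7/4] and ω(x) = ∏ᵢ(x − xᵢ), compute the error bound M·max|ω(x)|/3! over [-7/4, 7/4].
42875*sqrt(3)/1728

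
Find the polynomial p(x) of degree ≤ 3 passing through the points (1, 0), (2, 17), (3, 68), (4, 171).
3*x**3 - x**2 - x - 1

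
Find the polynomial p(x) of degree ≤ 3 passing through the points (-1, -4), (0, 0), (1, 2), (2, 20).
3*x**3 - x**2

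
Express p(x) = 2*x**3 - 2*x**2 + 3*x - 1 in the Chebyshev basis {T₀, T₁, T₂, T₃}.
(-2)T₀ + (9/2)T₁ - T₂ + (1/2)T₃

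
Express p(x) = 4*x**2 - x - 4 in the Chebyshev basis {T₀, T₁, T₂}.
(-2)T₀ - T₁ + (2)T₂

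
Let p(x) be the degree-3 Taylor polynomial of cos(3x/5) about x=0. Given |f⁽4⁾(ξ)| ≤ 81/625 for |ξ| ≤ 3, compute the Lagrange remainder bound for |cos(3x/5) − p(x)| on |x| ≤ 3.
2187/5000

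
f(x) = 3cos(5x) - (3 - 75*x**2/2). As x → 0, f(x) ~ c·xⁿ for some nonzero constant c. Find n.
4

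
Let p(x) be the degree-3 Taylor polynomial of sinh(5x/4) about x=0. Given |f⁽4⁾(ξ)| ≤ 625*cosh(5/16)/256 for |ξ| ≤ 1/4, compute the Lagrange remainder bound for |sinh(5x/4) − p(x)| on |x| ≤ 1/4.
625*cosh(5/16)/1572864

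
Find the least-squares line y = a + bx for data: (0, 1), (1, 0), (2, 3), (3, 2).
a = 3/5, b = 3/5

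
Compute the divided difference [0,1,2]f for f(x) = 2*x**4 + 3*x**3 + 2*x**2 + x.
25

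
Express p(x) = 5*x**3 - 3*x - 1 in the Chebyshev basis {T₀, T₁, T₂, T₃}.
-T₀ + (3/4)T₁ + (5/4)T₃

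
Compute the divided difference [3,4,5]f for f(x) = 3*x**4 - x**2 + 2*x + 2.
290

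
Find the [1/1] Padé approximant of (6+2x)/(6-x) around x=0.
(x/3 + 1)/(1 - x/6)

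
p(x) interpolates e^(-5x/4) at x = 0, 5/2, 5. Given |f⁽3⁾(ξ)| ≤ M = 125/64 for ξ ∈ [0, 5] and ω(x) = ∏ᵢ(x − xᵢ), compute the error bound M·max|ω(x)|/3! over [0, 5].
15625*sqrt(3)/13824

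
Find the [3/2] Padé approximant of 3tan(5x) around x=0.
(-25*x**3 + 15*x)/(1 - 10*x**2)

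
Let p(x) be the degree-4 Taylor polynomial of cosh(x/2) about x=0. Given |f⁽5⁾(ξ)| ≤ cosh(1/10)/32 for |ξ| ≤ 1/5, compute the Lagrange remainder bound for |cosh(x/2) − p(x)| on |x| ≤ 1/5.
cosh(1/10)/12000000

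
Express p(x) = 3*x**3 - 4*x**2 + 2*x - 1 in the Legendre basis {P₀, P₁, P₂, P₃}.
(-7/3)P₀ + (19/5)P₁ + (-8/3)P₂ + (6/5)P₃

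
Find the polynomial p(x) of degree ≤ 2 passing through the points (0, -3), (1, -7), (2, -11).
-4*x - 3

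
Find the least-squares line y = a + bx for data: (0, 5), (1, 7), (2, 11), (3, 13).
a = 24/5, b = 14/5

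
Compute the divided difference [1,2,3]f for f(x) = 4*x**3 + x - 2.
24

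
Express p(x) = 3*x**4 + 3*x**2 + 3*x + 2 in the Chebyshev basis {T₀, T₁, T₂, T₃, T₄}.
(37/8)T₀ + (3)T₁ + (3)T₂ + (3/8)T₄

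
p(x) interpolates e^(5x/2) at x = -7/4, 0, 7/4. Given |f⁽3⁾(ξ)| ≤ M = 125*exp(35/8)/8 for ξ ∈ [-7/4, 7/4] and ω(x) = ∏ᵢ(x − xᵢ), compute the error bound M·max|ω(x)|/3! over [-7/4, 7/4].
42875*sqrt(3)*exp(35/8)/13824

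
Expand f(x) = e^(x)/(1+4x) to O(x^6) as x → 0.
1 - 3*x + 25*x**2/2 - 299*x**3/6 + 1595*x**4/8 - 95699*x**5/120 + O(x**6)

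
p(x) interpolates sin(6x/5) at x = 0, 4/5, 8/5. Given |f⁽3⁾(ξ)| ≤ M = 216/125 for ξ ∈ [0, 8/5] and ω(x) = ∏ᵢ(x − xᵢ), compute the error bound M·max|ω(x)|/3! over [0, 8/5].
512*sqrt(3)/15625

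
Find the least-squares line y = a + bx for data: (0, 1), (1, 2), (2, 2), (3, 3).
a = 11/10, b = 3/5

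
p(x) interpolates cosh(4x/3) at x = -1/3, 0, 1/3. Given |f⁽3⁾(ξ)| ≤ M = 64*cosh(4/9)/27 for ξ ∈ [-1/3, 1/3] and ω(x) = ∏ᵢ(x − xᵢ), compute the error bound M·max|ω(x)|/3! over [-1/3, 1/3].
64*sqrt(3)*cosh(4/9)/19683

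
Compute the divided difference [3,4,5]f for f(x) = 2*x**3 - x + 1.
24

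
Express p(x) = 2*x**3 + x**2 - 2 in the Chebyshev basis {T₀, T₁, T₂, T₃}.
(-3/2)T₀ + (3/2)T₁ + (1/2)T₂ + (1/2)T₃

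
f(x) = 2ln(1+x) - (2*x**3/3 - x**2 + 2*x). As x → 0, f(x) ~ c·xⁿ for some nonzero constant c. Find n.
4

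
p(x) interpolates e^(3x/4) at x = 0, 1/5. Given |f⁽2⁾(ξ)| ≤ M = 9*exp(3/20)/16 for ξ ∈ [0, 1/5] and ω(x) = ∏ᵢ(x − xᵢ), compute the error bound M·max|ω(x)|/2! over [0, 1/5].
9*exp(3/20)/3200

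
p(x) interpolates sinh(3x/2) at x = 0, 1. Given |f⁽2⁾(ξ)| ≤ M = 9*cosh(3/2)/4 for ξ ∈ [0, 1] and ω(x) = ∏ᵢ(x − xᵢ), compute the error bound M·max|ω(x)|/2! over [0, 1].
9*cosh(3/2)/32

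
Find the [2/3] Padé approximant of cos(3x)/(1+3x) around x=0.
(1 - 15*x**2/4)/(9*x**3/4 + 3*x**2/4 + 3*x + 1)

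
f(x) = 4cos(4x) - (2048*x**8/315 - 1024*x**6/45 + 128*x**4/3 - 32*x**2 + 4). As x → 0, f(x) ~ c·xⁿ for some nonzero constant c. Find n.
10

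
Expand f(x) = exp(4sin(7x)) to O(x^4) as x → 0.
1 + 28*x + 392*x**2 + 3430*x**3 + O(x**4)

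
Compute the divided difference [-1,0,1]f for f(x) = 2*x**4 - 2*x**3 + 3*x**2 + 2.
5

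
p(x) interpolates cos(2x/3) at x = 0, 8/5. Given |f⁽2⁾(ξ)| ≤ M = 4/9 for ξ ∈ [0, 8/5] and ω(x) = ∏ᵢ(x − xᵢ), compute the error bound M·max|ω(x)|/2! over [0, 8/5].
32/225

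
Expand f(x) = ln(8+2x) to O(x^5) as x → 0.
log(8) + x/4 - x**2/32 + x**3/192 - x**4/1024 + O(x**5)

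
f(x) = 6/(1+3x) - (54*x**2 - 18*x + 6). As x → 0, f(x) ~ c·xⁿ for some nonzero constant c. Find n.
3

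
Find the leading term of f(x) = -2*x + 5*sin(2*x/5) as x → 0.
-4*x**3/75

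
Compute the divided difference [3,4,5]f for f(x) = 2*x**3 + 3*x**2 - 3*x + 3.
27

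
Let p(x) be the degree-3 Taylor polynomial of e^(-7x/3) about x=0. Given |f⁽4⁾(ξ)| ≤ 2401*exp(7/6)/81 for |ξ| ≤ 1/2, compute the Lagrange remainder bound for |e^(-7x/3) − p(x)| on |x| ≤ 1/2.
2401*exp(7/6)/31104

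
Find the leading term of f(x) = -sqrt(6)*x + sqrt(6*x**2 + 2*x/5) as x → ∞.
sqrt(6)/30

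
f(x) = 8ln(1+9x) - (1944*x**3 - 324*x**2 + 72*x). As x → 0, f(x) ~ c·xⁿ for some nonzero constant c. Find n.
4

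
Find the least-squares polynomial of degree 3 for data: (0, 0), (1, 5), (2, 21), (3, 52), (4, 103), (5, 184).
-25/126 + (2341/756)x + (415/252)x² + (55/54)x³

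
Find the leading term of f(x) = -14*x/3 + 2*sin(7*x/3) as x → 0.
-343*x**3/81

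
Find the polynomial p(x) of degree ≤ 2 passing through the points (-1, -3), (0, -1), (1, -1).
-x**2 + x - 1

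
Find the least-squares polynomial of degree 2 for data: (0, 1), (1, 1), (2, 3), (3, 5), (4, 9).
33/35 + (-2/7)x + (4/7)x²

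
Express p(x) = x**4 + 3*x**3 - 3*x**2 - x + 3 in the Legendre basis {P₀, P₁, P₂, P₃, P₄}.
(11/5)P₀ + (4/5)P₁ + (-10/7)P₂ + (6/5)P₃ + (8/35)P₄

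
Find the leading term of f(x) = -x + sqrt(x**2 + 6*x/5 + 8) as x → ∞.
3/5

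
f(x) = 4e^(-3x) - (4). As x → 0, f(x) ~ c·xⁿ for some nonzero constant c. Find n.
1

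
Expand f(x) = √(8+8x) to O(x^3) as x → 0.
2*sqrt(2) + sqrt(2)*x - sqrt(2)*x**2/4 + O(x**3)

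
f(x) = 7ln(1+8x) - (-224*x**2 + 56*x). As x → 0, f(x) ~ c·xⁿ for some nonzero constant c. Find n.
3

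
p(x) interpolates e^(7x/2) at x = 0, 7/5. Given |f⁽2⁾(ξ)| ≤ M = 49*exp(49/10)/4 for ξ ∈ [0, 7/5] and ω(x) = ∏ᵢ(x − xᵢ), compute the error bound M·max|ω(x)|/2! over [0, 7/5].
2401*exp(49/10)/800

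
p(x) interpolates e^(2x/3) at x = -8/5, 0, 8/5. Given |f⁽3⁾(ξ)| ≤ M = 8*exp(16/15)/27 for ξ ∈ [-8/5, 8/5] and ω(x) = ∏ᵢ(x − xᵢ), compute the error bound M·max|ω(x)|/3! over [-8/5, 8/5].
4096*sqrt(3)*exp(16/15)/91125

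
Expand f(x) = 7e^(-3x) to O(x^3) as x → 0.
7 - 21*x + 63*x**2/2 + O(x**3)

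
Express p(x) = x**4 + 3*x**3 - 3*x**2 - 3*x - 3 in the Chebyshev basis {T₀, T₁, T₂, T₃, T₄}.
(-33/8)T₀ + (-3/4)T₁ - T₂ + (3/4)T₃ + (1/8)T₄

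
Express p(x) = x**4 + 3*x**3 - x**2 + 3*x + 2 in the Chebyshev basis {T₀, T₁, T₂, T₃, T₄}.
(15/8)T₀ + (21/4)T₁ + (3/4)T₃ + (1/8)T₄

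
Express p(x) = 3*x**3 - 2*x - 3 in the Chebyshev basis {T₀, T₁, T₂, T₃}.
(-3)T₀ + (1/4)T₁ + (3/4)T₃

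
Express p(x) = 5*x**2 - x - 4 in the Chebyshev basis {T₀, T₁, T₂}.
(-3/2)T₀ - T₁ + (5/2)T₂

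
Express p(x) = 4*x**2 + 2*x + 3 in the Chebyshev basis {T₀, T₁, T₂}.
(5)T₀ + (2)T₁ + (2)T₂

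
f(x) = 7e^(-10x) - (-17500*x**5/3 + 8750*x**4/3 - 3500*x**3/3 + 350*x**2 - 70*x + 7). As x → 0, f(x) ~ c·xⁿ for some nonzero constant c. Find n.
6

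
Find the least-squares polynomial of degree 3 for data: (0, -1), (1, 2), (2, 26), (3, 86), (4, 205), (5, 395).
-61/63 + (-34/27)x + (335/252)x² + (319/108)x³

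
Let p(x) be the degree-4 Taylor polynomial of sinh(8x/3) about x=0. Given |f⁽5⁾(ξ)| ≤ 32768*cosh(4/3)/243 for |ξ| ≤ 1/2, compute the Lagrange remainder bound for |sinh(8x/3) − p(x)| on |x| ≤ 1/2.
128*cosh(4/3)/3645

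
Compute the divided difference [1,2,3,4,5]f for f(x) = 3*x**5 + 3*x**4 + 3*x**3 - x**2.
48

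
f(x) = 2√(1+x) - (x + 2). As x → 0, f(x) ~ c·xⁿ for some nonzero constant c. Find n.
2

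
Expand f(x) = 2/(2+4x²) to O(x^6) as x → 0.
1 - 2*x**2 + 4*x**4 + O(x**6)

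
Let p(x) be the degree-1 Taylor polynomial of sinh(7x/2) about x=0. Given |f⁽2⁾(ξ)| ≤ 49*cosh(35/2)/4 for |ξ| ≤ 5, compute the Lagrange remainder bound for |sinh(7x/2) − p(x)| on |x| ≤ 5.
1225*cosh(35/2)/8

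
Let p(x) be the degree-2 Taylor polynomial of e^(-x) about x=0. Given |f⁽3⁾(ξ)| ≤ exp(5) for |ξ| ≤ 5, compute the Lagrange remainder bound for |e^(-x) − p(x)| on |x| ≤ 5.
125*exp(5)/6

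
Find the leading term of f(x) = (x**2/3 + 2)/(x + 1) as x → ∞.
x/3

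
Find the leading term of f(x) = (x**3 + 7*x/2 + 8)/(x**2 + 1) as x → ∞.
x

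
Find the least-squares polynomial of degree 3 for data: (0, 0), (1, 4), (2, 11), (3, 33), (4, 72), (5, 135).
5/21 + (37/18)x + (-13/84)x² + (37/36)x³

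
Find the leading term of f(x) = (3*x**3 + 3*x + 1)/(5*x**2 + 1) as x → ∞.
3*x/5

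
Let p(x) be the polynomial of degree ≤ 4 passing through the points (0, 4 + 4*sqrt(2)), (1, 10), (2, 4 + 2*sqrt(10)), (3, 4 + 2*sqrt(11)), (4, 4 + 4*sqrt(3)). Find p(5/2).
-5*sqrt(3)/32 + 3*sqrt(2)/32 + 49/16 + 15*sqrt(11)/16 + 45*sqrt(10)/32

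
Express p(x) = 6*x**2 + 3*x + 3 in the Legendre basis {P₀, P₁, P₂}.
(5)P₀ + (3)P₁ + (4)P₂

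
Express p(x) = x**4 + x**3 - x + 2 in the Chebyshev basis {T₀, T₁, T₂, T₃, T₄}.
(19/8)T₀ + (-1/4)T₁ + (1/2)T₂ + (1/4)T₃ + (1/8)T₄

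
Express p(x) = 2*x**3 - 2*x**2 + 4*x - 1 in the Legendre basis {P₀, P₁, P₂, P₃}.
(-5/3)P₀ + (26/5)P₁ + (-4/3)P₂ + (4/5)P₃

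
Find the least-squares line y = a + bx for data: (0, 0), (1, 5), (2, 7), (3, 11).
a = 1/2, b = 7/2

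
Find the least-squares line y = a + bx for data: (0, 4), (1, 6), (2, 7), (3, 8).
a = 43/10, b = 13/10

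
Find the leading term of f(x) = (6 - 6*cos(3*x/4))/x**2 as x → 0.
27/16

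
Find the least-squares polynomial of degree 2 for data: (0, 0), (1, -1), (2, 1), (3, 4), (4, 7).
-11/35 + (-47/70)x + (9/14)x²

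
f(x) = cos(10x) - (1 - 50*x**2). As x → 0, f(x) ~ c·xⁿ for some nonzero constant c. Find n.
4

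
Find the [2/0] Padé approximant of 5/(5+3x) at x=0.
9*x**2/25 - 3*x/5 + 1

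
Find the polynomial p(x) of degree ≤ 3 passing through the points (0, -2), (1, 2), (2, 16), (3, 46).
x**3 + 2*x**2 + x - 2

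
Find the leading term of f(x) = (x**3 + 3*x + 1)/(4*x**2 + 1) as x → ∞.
x/4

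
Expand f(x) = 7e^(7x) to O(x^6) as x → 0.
7 + 49*x + 343*x**2/2 + 2401*x**3/6 + 16807*x**4/24 + 117649*x**5/120 + O(x**6)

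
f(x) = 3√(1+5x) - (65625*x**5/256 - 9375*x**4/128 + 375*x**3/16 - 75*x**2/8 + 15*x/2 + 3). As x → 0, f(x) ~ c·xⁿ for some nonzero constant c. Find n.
6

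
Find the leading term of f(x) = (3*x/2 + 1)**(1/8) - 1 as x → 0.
3*x/16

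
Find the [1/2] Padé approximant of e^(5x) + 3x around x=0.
(1997*x/309 + 1)/(-125*x**2/618 - 475*x/309 + 1)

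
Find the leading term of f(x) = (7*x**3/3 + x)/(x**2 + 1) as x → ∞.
7*x/3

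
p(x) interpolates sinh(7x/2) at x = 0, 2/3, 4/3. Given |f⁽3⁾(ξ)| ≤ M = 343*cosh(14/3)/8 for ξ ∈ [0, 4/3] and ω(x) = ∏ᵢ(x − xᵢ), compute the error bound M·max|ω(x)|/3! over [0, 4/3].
343*sqrt(3)*cosh(14/3)/729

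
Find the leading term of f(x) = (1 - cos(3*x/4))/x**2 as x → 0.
9/32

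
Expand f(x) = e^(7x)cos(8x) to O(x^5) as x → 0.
1 + 7*x - 15*x**2/2 - 1001*x**3/6 - 12319*x**4/24 + O(x**5)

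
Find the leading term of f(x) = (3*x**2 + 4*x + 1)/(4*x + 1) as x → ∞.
3*x/4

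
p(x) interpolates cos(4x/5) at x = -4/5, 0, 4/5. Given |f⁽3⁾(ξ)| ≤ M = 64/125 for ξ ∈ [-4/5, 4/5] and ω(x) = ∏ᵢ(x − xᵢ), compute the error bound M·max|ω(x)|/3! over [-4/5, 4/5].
4096*sqrt(3)/421875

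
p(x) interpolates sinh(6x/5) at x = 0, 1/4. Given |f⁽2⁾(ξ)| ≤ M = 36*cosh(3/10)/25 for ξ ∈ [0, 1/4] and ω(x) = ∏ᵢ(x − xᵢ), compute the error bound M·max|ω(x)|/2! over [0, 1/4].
9*cosh(3/10)/800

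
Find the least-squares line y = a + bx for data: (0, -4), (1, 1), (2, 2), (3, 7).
a = -18/5, b = 17/5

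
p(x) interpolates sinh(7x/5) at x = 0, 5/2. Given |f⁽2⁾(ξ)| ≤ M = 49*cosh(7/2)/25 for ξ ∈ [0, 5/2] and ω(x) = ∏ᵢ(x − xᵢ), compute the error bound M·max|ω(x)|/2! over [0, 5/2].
49*cosh(7/2)/32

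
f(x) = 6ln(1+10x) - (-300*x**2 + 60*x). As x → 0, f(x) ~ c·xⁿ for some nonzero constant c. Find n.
3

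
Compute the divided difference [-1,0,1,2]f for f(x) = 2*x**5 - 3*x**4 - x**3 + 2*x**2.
3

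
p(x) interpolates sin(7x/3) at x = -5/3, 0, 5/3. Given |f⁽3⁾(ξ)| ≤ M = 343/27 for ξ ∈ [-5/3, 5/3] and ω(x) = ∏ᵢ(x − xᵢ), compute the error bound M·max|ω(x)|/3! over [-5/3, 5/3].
42875*sqrt(3)/19683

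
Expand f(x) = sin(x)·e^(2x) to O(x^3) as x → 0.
x + 2*x**2 + O(x**3)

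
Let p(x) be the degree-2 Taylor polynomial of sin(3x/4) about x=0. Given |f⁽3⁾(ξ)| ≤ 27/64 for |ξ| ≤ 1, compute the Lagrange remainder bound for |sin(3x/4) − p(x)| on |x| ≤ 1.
9/128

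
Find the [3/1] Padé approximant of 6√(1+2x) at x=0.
(-3*x**3/4 + 9*x**2/2 + 27*x/2 + 6)/(5*x/4 + 1)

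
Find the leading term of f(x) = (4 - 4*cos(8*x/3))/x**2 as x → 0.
128/9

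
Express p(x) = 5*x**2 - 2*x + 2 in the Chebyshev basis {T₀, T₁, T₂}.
(9/2)T₀ + (-2)T₁ + (5/2)T₂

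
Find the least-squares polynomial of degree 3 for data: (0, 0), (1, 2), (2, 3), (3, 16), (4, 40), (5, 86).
11/63 + (428/189)x + (-139/63)x² + (28/27)x³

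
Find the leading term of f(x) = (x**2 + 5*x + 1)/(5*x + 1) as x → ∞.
x/5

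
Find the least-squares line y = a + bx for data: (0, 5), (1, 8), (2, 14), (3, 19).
a = 43/10, b = 24/5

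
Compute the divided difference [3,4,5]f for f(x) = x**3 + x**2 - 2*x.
13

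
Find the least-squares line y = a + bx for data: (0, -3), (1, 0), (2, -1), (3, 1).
a = -12/5, b = 11/10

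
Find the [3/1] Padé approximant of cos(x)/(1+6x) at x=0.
(x**3/144 - 427*x**2/852 + x/5112 + 1)/(30673*x/5112 + 1)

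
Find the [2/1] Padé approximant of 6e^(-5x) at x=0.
(25*x**2 - 20*x + 6)/(5*x/3 + 1)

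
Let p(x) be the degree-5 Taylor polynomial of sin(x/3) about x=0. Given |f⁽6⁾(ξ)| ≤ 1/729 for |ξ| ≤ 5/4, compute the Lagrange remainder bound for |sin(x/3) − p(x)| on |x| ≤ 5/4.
3125/429981696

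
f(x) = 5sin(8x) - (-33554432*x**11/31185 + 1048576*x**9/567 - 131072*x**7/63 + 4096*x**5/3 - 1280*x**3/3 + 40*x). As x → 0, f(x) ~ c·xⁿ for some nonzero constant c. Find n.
13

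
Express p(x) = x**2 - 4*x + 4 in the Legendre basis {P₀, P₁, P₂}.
(13/3)P₀ + (-4)P₁ + (2/3)P₂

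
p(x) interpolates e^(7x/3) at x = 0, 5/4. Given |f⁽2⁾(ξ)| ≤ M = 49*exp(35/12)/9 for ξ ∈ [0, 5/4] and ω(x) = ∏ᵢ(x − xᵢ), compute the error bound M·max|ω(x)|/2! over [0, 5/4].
1225*exp(35/12)/1152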